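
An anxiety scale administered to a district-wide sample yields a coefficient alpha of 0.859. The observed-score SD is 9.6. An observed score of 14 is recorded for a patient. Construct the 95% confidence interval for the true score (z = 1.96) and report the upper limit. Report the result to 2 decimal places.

SEM = 9.6000 * √(1 − 0.8590) = 9.6000 * √0.1410 ≈ 9.6000 * 0.3755 ≈ 3.6048
Half-width = 1.96*3.6048 ≈ 7.0654
Upper limit = 14 + 7.0654 ≈ 21.0654

21.07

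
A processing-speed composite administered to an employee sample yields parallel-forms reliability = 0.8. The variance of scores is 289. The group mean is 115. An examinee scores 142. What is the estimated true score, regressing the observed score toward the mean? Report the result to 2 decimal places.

Estimated true score = 0.8000×142 + (1 − 0.8000)×115 ≈ 136.6000

136.60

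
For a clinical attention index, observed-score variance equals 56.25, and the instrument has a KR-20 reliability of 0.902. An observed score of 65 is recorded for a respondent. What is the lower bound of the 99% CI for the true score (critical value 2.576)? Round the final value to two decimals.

58.95

σ = 56.25^(1/2) = 7.500
SEM = 7.500 * √(1 − 0.902) = 7.500 * √0.098 ≈ 7.500 * 0.313 ≈ 2.348
Margin = 2.576 * 2.348 ≈ 6.048
Lower limit = 65 − 6.048 ≈ 58.952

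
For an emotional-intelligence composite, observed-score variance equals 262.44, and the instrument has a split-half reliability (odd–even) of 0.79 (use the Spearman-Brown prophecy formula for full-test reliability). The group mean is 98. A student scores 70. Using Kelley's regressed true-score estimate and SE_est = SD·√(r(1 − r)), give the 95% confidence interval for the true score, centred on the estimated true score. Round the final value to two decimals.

σ = 262.44^(1/2) = 16.2000
Spearman-Brown: r = 2(0.79) / (1 + 0.79) = 1.5800 / 1.7900 ≈ 0.8827
Estimated true score = 0.8827×70 + (1 − 0.8827)×98 ≈ 73.2849
SE_est = 16.2000·√[r(1 − r)] ≈ 5.2131
CI = 73.2849 ± 1.96 × 5.2131 → [63.0671, 83.5027]

[63.07, 83.50]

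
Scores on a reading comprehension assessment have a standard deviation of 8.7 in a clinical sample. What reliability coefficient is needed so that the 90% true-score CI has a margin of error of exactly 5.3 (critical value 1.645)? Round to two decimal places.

Required SEM = 5.3 / 1.645 ≈ 3.222
Required reliability = 1 − (SEM/SD)² = 1 − 0.137 ≈ 0.863

0.86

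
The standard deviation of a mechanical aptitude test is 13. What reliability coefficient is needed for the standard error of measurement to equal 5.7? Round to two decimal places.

0.81

Required reliability = 1 − (SEM/SD)² = 1 − 0.1922 ≃ 0.8078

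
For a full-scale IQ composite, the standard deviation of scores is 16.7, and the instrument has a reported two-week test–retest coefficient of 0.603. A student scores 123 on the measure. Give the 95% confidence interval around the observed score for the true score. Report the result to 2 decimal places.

The standard error of measurement is 16.700*√(1 − 0.603) ≈ 16.700*0.630 ≈ 10.522.
Margin = 1.96 * 10.522 ≈ 20.624
CI = 123 ± 20.624 → [102.376, 143.624]

[102.38, 143.62]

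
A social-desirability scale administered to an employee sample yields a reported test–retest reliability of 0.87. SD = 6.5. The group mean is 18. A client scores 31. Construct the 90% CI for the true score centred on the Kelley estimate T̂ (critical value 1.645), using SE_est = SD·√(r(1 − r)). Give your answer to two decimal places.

T̂ = r·X + (1 − r)·M = 0.870×31 + 0.130×18 = 26.970 + 2.340 ≈ 29.310
SE_est = 6.500·√[r(1 − r)] ≈ 2.186
90% CI: 29.310 ± 3.596 ≈ (25.714, 32.906)

[25.71, 32.91]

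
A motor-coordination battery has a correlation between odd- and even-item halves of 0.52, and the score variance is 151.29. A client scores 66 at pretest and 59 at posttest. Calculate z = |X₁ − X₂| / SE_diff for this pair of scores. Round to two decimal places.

0.72

σ = 151.29^(1/2) = 12.300
r_full = 2·0.52 / (1 + 0.52) ≈ 0.684
SEM = 12.300 × √(1 − 0.684) = 12.300 × √0.316 ≈ 12.300 × 0.562 ≈ 6.912
SE_diff = √2 × SEM ≈ 9.775
z = 7 / 9.775 ≈ 0.716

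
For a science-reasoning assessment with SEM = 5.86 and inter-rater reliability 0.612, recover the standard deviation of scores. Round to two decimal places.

9.41

SD = 5.86 / √(1 − 0.612) ≈ 9.408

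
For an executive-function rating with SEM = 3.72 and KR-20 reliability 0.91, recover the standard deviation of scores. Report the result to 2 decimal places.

12.40

SD = SEM / √(1 − r) = 3.72 / √0.090 ≃ 3.72 / 0.300 ≃ 12.400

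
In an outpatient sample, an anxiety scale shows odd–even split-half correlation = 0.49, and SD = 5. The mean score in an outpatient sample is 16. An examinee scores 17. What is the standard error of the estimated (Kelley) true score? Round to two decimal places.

2.37

Full-length reliability (Spearman-Brown) = 2(0.49)/(1+0.49) ≈ 0.6577
SE_est = 5.0000·√[r(1 − r)] ≈ 2.3724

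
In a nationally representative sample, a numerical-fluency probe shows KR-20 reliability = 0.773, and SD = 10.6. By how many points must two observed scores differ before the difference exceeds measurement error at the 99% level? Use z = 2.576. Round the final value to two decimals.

The standard error of measurement is 10.600·√(1 − 0.773) ≃ 10.600·0.476 ≃ 5.050.
SE_diff = √2 · SEM ≃ 7.142
Smallest detectable difference = 2.576·7.142 ≃ 18.398

18.40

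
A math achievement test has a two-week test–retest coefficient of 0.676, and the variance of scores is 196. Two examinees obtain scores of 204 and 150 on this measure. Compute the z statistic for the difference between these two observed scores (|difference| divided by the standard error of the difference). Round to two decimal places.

SD = √196 ≈ 14.000
SEM = 14.000 × √(1 − 0.676) = 14.000 × √0.324 ≈ 14.000 × 0.569 ≈ 7.969
SE_diff = √2 × SEM ≈ 11.270
z = |204 − 150| / 11.270 = 54 / 11.270 ≈ 4.792

4.79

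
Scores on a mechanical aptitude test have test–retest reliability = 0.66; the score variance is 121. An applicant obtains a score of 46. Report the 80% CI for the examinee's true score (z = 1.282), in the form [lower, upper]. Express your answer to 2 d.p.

SD = √121 = 11.000
SEM = 11.000 × √(1 − 0.660) = 11.000 × √0.340 ≃ 11.000 × 0.583 ≃ 6.414
1.282 × SEM ≃ 8.223
CI = 46 ± 8.223 → [37.777, 54.223]

[37.78, 54.22]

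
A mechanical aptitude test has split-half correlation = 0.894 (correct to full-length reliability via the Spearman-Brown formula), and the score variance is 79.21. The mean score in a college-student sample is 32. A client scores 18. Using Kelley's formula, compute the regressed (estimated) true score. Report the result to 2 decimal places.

18.78

r_full = 2·0.894 / (1 + 0.894) ≈ 0.944
Estimated true score = 0.944·18 + (1 − 0.944)·32 ≈ 18.784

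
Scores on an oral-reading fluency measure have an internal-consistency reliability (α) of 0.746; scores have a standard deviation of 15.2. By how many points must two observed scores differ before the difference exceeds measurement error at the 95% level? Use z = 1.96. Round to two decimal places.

21.23

SEM = 15.2000 × √(1 − 0.7460) = 15.2000 × √0.2540 ≈ 15.2000 × 0.5040 ≈ 7.6606
SE_diff = √2 × SEM ≈ 10.8337
Minimum reliable difference = 1.96 × SE_diff ≈ 1.96 × 10.8337 ≈ 21.2340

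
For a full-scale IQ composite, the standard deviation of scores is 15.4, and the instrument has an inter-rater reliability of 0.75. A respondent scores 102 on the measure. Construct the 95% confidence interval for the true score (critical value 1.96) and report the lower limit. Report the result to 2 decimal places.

86.91

SEM = 15.4000 · √(1 − 0.7500) = 15.4000 · √0.2500 ≈ 15.4000 · 0.5000 ≈ 7.7000
1.96 · SEM ≈ 15.0920
Lower limit = 102 − 15.0920 ≈ 86.9080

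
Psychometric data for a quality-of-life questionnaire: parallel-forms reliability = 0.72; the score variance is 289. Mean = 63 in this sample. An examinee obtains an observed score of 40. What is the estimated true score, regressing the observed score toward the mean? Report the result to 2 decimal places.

T̂ = 0.7200(40) + 0.2800(63) ≈ 46.4400

46.44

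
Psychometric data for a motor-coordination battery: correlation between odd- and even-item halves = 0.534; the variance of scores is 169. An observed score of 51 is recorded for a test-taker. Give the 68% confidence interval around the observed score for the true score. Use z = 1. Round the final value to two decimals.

[43.83, 58.17]

σ = 169^(1/2) = 13.0000
r_full = 2·0.534 / (1 + 0.534) ≈ 0.6962
SEM = 13.0000 × √(1 − 0.6962) = 13.0000 × √0.3038 ≈ 13.0000 × 0.5512 ≈ 7.1651
Half-width = 1×7.1651 ≈ 7.1651
Interval: (43.8349, 58.1651)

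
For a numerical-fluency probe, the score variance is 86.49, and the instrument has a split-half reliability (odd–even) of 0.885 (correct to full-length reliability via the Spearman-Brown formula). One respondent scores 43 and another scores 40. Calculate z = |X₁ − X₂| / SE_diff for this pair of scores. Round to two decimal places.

0.92

SD = √86.49 = 9.3000
r_full = 2·0.885 / (1 + 0.885) ≈ 0.9390
SEM = 9.3000 × √(1 − 0.9390) = 9.3000 × √0.0610 ≈ 9.3000 × 0.2470 ≈ 2.2971
Standard error of the difference = 2.2971·√2 ≈ 3.2486
z = |43 − 40| / 3.2486 = 3 / 3.2486 ≈ 0.9235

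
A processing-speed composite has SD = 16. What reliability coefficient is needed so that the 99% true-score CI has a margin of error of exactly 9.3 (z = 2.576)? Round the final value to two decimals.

Required SEM = 9.3 / 2.576 ≈ 3.610
r = 1 − (3.610/16)² ≈ 1 − 0.051 ≈ 0.949

0.95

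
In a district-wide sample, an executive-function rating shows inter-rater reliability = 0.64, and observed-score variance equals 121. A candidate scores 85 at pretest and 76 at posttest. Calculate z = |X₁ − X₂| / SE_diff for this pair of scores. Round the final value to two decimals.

0.96

σ = 121^(1/2) = 11.00000
SEM = 11.00000 × √(1 − 0.64000) = 11.00000 × √0.36000 ≈ 11.00000 × 0.60000 ≈ 6.60000
SE_diff = SEM × √2 ≈ 6.60000 × 1.41421 ≈ 9.33381
z = 9 / 9.33381 ≈ 0.96424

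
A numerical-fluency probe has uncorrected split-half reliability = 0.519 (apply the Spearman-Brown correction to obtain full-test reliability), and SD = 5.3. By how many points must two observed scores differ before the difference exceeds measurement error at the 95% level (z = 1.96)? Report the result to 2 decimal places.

8.27

Full-length reliability (Spearman-Brown) = 2(0.519)/(1+0.519) ≃ 0.6833
SEM = 5.3000 · √(1 − 0.6833) = 5.3000 · √0.3167 ≃ 5.3000 · 0.5627 ≃ 2.9824
Standard error of the difference = 2.9824·√2 ≃ 4.2178
Smallest detectable difference = 1.96·4.2178 ≃ 8.2669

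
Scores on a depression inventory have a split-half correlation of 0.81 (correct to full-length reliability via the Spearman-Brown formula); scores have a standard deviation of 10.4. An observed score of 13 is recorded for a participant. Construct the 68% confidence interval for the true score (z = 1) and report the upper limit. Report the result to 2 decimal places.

16.37

Spearman-Brown: r = 2(0.81) / (1 + 0.81) = 1.62000 / 1.81000 ≈ 0.89503
SEM = 10.40000 × √(1 − 0.89503) = 10.40000 × √0.10497 ≈ 10.40000 × 0.32399 ≈ 3.36954
Margin = 1 × 3.36954 ≈ 3.36954
Upper bound: 13 + 3.36954 = 16.36954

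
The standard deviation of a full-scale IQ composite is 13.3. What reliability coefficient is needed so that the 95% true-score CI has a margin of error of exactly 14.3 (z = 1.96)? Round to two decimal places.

SEM needed = half-width / z = 14.3/1.96 ≃ 7.2959
Required reliability = 1 − (SEM/SD)² = 1 − 0.3009 ≃ 0.6991

0.70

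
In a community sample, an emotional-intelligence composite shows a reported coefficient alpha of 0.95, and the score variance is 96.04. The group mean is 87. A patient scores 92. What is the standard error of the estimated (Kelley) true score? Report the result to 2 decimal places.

SD = √96.04 = 9.8000
SE_est = SD · √(r(1 − r)) = 9.8000 · √0.0475 ≈ 9.8000 · 0.2179 ≈ 2.1359

2.14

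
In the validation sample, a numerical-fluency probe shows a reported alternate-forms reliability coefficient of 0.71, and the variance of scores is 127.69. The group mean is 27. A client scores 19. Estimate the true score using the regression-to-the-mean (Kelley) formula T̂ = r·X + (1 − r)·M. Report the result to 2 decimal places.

21.32

T̂ = 0.710(19) + 0.290(27) ≈ 21.320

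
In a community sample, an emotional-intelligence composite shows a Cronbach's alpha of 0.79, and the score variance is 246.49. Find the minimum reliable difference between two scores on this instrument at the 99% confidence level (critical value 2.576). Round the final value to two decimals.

26.21

SD = √246.49 ≈ 15.70000
SEM = 15.70000×√(1 − 0.79000) ≈ 7.19464
Standard error of the difference = 7.19464·√2 ≈ 10.17476
Smallest detectable difference = 2.576×10.17476 ≈ 26.21019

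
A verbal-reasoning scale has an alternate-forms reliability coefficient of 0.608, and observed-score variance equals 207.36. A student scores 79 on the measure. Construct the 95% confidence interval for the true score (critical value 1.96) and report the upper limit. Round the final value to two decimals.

SD = √207.36 = 14.400
The standard error of measurement is 14.400·√(1 − 0.608) ≈ 14.400·0.626 ≈ 9.016.
1.96 · SEM ≈ 17.671
Upper bound: 79 + 17.671 = 96.671

96.67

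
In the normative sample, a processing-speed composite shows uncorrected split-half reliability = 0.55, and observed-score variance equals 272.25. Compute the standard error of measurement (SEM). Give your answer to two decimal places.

σ = 272.25^(1/2) = 16.500
Full-length reliability (Spearman-Brown) = 2(0.55)/(1+0.55) ≈ 0.710
The standard error of measurement is 16.500*√(1 − 0.710) ≈ 16.500*0.539 ≈ 8.890.

8.89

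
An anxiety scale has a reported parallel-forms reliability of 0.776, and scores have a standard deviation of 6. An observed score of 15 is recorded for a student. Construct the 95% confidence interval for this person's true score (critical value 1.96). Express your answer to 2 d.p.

SEM = 6.0000 × √(1 − 0.7760) = 6.0000 × √0.2240 ≈ 6.0000 × 0.4733 ≈ 2.8397
Margin = 1.96 × 2.8397 ≈ 5.5658
CI = 15 ± 5.5658 → [9.4342, 20.5658]

[9.43, 20.57]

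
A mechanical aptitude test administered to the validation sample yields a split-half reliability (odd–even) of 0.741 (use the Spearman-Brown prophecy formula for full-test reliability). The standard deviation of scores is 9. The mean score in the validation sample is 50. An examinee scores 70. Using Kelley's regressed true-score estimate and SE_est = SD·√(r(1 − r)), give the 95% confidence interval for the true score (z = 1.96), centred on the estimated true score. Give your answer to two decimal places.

[60.75, 73.30]

Spearman-Brown: r = 2(0.741) / (1 + 0.741) = 1.4820 / 1.7410 ≈ 0.8512
T̂ = r·X + (1 − r)·M = 0.8512*70 + 0.1488*50 ≈ 59.5864 + 7.4383 ≈ 67.0247
SE_est = SD * √(r(1 − r)) = 9.0000 * √0.1266 ≈ 9.0000 * 0.3559 ≈ 3.2027
CI = 67.0247 ± 1.96 * 3.2027 → [60.7474, 73.3020]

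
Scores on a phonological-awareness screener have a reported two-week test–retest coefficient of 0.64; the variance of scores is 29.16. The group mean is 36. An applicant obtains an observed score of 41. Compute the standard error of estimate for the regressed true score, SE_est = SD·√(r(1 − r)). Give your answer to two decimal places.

SD = √29.16 ≈ 5.40000
SE_est = 5.40000*√(0.64000*0.36000) ≈ 2.59200

2.59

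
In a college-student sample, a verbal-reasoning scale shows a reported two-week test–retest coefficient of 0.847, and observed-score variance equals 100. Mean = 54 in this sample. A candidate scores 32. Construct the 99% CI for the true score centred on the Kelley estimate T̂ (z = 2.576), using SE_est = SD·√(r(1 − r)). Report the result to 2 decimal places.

SD = √100 = 10.00000
Estimated true score = 0.84700*32 + (1 − 0.84700)*54 ≈ 35.36600
SE_est = SD * √(r(1 − r)) = 10.00000 * √0.12959 ≈ 10.00000 * 0.35999 ≈ 3.59987
CI = 35.36600 ± 2.576 * 3.59987 → [26.09272, 44.63928]

[26.09, 44.64]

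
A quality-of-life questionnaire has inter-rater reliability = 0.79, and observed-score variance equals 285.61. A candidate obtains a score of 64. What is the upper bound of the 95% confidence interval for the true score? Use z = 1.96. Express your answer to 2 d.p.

SD = √285.61 = 16.9000
SEM = 16.9000 * √(1 − 0.7900) = 16.9000 * √0.2100 ≈ 16.9000 * 0.4583 ≈ 7.7446
Margin = 1.96 * 7.7446 ≈ 15.1793
Upper bound: 64 + 15.1793 = 79.1793

79.18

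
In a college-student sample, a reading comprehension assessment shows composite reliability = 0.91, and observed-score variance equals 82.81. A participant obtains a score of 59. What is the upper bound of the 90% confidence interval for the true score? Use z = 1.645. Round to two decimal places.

SD = √82.81 = 9.1000
SEM = 9.1000 · √(1 − 0.9100) = 9.1000 · √0.0900 ≈ 9.1000 · 0.3000 ≈ 2.7300
Half-width = 1.645·2.7300 ≈ 4.4908
Upper bound: 59 + 4.4908 = 63.4908

63.49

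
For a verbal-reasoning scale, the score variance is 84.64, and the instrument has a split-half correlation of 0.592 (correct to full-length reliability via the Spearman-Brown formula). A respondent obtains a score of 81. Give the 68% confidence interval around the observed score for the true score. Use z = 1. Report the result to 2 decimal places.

σ = 84.64^(1/2) = 9.20000
r_full = 2·0.592 / (1 + 0.592) ≈ 0.74372
The standard error of measurement is 9.20000*√(1 − 0.74372) ≈ 9.20000*0.50624 ≈ 4.65743.
1 * SEM ≈ 4.65743
CI = 81 ± 4.65743 → [76.34257, 85.65743]

[76.34, 85.66]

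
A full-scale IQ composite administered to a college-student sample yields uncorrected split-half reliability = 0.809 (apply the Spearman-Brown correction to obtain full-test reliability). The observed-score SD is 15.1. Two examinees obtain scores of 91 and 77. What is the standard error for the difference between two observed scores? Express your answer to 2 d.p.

6.94

r_full = 2·0.809 / (1 + 0.809) ≈ 0.8944
SEM = 15.1000 × √(1 − 0.8944) = 15.1000 × √0.1056 ≈ 15.1000 × 0.3249 ≈ 4.9065
SE_diff = √2 × SEM ≈ 6.9389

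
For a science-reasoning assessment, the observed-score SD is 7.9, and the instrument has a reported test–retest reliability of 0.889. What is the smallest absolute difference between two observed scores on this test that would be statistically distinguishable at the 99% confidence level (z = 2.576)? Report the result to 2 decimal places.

SEM = 7.900×√(1 − 0.889) ≈ 2.632
SE_diff = SEM × √2 ≈ 2.632 × 1.414 ≈ 3.722
Minimum reliable difference = 2.576 × SE_diff ≈ 2.576 × 3.722 ≈ 9.588

9.59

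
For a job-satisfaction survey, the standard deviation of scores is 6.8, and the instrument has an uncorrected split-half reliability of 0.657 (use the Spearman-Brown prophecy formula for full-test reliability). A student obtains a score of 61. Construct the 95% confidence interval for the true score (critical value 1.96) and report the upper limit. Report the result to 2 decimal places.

Full-length reliability (Spearman-Brown) = 2(0.657)/(1+0.657) ≈ 0.793
SEM = 6.800*√(1 − 0.793) ≈ 3.094
1.96 * SEM ≈ 6.064
Upper bound: 61 + 6.064 = 67.064

67.06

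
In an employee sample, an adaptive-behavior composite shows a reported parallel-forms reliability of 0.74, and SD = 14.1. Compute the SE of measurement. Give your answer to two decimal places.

7.19

SEM = 14.100 * √(1 − 0.740) = 14.100 * √0.260 ≈ 14.100 * 0.510 ≈ 7.190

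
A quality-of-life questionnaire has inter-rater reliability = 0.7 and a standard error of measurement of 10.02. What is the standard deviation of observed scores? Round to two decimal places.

18.29

SD = SEM / √(1 − r) = 10.02 / √0.30000 ≃ 10.02 / 0.54772 ≃ 18.29393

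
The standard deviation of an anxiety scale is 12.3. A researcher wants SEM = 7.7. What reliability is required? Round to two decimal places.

0.61

r = 1 − (7.700/12.3)² ≈ 1 − 0.392 ≈ 0.608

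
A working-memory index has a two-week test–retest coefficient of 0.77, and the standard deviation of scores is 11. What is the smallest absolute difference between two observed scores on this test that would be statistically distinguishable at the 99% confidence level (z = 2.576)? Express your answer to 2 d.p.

19.22

SEM = 11.00000×√(1 − 0.77000) ≈ 5.27541
SE_diff = SEM × √2 ≈ 5.27541 × 1.41421 ≈ 7.46056
Smallest detectable difference = 2.576×7.46056 ≈ 19.21841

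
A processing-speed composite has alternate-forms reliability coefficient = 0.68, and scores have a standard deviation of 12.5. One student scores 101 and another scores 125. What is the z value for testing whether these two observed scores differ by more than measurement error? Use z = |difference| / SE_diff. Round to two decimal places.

2.40

SEM = 12.500 × √(1 − 0.680) = 12.500 × √0.320 ≈ 12.500 × 0.566 ≈ 7.071
Standard error of the difference = 7.071·√2 ≈ 10.000
z = |101 − 125| / 10.000 = 24 / 10.000 ≈ 2.400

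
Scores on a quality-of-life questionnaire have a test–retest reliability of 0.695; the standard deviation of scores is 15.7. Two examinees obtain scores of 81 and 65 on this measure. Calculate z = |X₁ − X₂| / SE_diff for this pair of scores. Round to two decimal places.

SEM = 15.7000×√(1 − 0.6950) ≈ 8.6706
SE_diff = √2 × SEM ≈ 12.2621
z = |81 − 65| / 12.2621 = 16 / 12.2621 ≈ 1.3048

1.30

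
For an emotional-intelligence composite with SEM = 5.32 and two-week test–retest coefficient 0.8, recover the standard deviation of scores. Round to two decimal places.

11.90

σ = SEM·(1 − r)^(−1/2) ≃ 5.32×2.236 ≃ 11.896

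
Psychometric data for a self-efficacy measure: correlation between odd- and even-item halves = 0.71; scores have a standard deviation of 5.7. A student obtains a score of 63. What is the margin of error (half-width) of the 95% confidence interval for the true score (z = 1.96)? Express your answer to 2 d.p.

4.60

Spearman-Brown: r = 2(0.71) / (1 + 0.71) = 1.4200 / 1.7100 ≈ 0.8304
SEM = 5.7000 · √(1 − 0.8304) = 5.7000 · √0.1696 ≈ 5.7000 · 0.4118 ≈ 2.3473
1.96 · SEM ≈ 4.6008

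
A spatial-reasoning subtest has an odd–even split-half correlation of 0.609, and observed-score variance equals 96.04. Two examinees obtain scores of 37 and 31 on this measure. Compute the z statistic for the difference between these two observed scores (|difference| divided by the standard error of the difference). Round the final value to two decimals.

0.88

SD = √96.04 = 9.8000
r_full = 2·0.609 / (1 + 0.609) ≈ 0.7570
SEM = 9.8000·√(1 − 0.7570) ≈ 4.8310
Standard error of the difference = 4.8310·√2 ≈ 6.8321
z = |37 − 31| / 6.8321 = 6 / 6.8321 ≈ 0.8782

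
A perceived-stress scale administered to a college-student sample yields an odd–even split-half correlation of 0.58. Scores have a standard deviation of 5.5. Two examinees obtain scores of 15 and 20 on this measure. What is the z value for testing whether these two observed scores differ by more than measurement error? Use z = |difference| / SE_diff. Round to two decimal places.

Spearman-Brown: r = 2(0.58) / (1 + 0.58) = 1.160 / 1.580 ≈ 0.734
SEM = 5.500*√(1 − 0.734) ≈ 2.836
SE_diff = √2 * SEM ≈ 4.010
z = 5 / 4.010 ≈ 1.247

1.25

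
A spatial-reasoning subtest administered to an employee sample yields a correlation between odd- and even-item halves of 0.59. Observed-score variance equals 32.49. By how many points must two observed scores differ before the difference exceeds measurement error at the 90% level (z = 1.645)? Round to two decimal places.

6.73

SD = √32.49 = 5.700
r_full = 2·0.59 / (1 + 0.59) ≃ 0.742
SEM = 5.700*√(1 − 0.742) ≃ 2.894
SE_diff = √2 * SEM ≃ 4.093
Minimum reliable difference = 1.645 * SE_diff ≃ 1.645 * 4.093 ≃ 6.734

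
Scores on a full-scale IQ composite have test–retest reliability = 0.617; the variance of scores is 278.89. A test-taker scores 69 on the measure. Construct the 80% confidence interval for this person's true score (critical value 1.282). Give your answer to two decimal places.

[55.75, 82.25]

SD = √278.89 ≈ 16.7000
SEM = 16.7000·√(1 − 0.6170) ≈ 10.3351
Half-width = 1.282·10.3351 ≈ 13.2496
Interval: (55.7504, 82.2496)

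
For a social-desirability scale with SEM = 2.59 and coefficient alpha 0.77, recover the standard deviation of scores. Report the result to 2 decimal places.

SD = 2.59 / √(1 − 0.77) ≃ 5.401

5.40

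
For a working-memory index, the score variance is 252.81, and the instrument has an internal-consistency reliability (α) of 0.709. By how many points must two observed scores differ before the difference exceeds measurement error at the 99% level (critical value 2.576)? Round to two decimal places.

31.25

SD = √252.81 ≃ 15.9000
The standard error of measurement is 15.9000*√(1 − 0.7090) ≃ 15.9000*0.5394 ≃ 8.5772.
SE_diff = √2 * SEM ≃ 12.1299
Smallest detectable difference = 2.576*12.1299 ≃ 31.2467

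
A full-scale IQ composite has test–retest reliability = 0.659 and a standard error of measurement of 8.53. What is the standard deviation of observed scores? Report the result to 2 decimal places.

SD = 8.53 / √(1 − 0.659) ≈ 14.6074

14.61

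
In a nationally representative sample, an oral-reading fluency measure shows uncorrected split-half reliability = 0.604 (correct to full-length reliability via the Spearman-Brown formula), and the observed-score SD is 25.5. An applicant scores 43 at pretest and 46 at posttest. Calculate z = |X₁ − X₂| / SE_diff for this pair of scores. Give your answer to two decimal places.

0.17

Full-length reliability (Spearman-Brown) = 2(0.604)/(1+0.604) ≃ 0.75312
SEM = 25.50000×√(1 − 0.75312) ≃ 12.67026
Standard error of the difference = 12.67026·√2 ≃ 17.91846
z = |43 − 46| / 17.91846 = 3 / 17.91846 ≃ 0.16743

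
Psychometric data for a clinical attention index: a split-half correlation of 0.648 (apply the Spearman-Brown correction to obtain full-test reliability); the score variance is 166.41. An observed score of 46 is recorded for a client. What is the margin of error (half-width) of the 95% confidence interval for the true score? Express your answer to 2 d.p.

SD = √166.41 = 12.900
r_full = 2·0.648 / (1 + 0.648) ≈ 0.786
The standard error of measurement is 12.900·√(1 − 0.786) ≈ 12.900·0.462 ≈ 5.962.
1.96 · SEM ≈ 11.685

11.69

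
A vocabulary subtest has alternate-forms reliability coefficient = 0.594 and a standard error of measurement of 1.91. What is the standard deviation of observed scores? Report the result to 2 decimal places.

3.00

SD = 1.91 / √(1 − 0.594) ≃ 2.998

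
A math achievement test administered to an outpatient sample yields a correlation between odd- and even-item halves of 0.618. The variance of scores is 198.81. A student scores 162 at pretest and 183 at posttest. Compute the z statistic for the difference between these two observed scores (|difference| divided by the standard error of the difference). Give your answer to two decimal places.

2.17

σ = 198.81^(1/2) = 14.100
r_full = 2·0.618 / (1 + 0.618) ≃ 0.764
SEM = 14.100 * √(1 − 0.764) = 14.100 * √0.236 ≃ 14.100 * 0.486 ≃ 6.851
SE_diff = SEM * √2 ≃ 6.851 * 1.414 ≃ 9.689
z = 21 / 9.689 ≃ 2.167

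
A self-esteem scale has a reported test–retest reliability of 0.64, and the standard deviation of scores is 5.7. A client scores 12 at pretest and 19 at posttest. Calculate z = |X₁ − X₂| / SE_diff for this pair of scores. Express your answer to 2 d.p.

SEM = 5.7000*√(1 − 0.6400) ≈ 3.4200
SE_diff = SEM * √2 ≈ 3.4200 * 1.4142 ≈ 4.8366
z = |12 − 19| / 4.8366 = 7 / 4.8366 ≈ 1.4473

1.45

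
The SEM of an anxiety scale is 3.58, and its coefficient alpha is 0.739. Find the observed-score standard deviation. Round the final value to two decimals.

σ = SEM·(1 − r)^(−1/2) ≈ 3.58*1.9574 ≈ 7.0075

7.01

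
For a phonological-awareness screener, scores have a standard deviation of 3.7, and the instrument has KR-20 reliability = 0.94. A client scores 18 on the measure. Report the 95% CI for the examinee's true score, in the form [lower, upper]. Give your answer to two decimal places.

[16.22, 19.78]

SEM = 3.70000 · √(1 − 0.94000) = 3.70000 · √0.06000 ≈ 3.70000 · 0.24495 ≈ 0.90631
Half-width = 1.96·0.90631 ≈ 1.77637
CI = 18 ± 1.77637 → [16.22363, 19.77637]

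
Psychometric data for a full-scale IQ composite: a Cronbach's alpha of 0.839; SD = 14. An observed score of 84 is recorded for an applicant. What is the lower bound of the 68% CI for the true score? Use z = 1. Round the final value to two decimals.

SEM = 14.00000·√(1 − 0.83900) ≈ 5.61747
Half-width = 1·5.61747 ≈ 5.61747
Lower bound: 84 − 5.61747 = 78.38253

78.38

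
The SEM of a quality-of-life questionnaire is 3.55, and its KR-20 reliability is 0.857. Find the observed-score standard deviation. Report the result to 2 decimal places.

SD = SEM / √(1 − r) = 3.55 / √0.143 ≈ 3.55 / 0.378 ≈ 9.388

9.39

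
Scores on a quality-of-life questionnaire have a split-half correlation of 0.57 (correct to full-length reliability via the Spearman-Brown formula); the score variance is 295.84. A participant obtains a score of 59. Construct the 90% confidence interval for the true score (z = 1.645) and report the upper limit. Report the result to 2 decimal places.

σ = 295.84^(1/2) = 17.2000
Spearman-Brown: r = 2(0.57) / (1 + 0.57) = 1.1400 / 1.5700 ≈ 0.7261
SEM = 17.2000 · √(1 − 0.7261) = 17.2000 · √0.2739 ≈ 17.2000 · 0.5233 ≈ 9.0015
Half-width = 1.645·9.0015 ≈ 14.8074
Upper limit = 59 + 14.8074 ≈ 73.8074

73.81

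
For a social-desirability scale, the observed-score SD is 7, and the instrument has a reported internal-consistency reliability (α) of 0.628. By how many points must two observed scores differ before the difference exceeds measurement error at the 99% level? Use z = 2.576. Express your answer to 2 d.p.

15.55

SEM = 7.0000×√(1 − 0.6280) ≃ 4.2694
SE_diff = √2 × SEM ≃ 6.0379
Minimum reliable difference = 2.576 × SE_diff ≃ 2.576 × 6.0379 ≃ 15.5536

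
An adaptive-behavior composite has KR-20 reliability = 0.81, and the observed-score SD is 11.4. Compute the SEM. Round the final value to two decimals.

4.97

SEM = 11.4000 * √(1 − 0.8100) = 11.4000 * √0.1900 ≈ 11.4000 * 0.4359 ≈ 4.9691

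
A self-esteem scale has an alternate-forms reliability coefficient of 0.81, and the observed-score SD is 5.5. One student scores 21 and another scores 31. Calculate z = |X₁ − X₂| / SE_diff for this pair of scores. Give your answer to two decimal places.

SEM = 5.50000 * √(1 − 0.81000) = 5.50000 * √0.19000 ≈ 5.50000 * 0.43589 ≈ 2.39739
SE_diff = √2 * SEM ≈ 3.39043
z = |21 − 31| / 3.39043 = 10 / 3.39043 ≈ 2.94948

2.95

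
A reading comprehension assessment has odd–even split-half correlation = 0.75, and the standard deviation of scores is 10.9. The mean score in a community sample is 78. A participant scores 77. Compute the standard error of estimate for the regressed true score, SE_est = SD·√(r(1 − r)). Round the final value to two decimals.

r_full = 2·0.75 / (1 + 0.75) ≈ 0.85714
SE_est = SD × √(r(1 − r)) = 10.90000 × √0.12245 ≈ 10.90000 × 0.34993 ≈ 3.81421

3.81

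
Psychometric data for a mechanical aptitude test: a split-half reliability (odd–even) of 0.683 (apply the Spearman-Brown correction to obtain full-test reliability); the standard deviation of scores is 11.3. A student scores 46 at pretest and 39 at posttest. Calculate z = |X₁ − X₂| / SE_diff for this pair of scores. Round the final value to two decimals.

Full-length reliability (Spearman-Brown) = 2(0.683)/(1+0.683) ≃ 0.8116
The standard error of measurement is 11.3000*√(1 − 0.8116) ≃ 11.3000*0.4340 ≃ 4.9042.
SE_diff = SEM * √2 ≃ 4.9042 * 1.4142 ≃ 6.9356
z = 7 / 6.9356 ≃ 1.0093

1.01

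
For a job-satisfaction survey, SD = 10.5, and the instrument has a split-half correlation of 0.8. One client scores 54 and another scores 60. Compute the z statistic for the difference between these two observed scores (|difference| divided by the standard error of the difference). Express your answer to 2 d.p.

r_full = 2·0.8 / (1 + 0.8) ≈ 0.889
The standard error of measurement is 10.500*√(1 − 0.889) ≈ 10.500*0.333 ≈ 3.500.
SE_diff = SEM * √2 ≈ 3.500 * 1.414 ≈ 4.950
z = 6 / 4.950 ≈ 1.212

1.21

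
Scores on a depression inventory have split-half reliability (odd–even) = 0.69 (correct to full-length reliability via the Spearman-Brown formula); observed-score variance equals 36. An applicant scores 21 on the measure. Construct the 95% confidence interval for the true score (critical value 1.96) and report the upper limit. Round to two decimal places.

26.04

SD = √36 = 6.000
Full-length reliability (Spearman-Brown) = 2(0.69)/(1+0.69) ≈ 0.817
SEM = 6.000×√(1 − 0.817) ≈ 2.570
Half-width = 1.96×2.570 ≈ 5.037
Upper limit = 21 + 5.037 ≈ 26.037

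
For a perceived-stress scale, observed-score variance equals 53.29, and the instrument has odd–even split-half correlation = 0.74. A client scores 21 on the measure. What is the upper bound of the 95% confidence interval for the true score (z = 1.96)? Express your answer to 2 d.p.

26.53

SD = √53.29 ≈ 7.3000
r_full = 2·0.74 / (1 + 0.74) ≈ 0.8506
SEM = 7.3000 · √(1 − 0.8506) = 7.3000 · √0.1494 ≈ 7.3000 · 0.3866 ≈ 2.8219
Margin = 1.96 · 2.8219 ≈ 5.5308
Upper limit = 21 + 5.5308 ≈ 26.5308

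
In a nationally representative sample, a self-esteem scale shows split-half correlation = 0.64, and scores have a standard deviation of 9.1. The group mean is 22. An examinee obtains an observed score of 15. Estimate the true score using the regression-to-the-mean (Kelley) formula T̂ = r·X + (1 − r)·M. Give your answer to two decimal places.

16.54

r_full = 2·0.64 / (1 + 0.64) ≈ 0.780
Estimated true score = 0.780*15 + (1 − 0.780)*22 ≈ 16.537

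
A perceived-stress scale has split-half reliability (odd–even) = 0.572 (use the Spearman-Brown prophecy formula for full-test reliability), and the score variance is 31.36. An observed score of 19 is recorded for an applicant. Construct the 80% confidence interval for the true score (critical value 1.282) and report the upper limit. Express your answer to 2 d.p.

22.75

σ = 31.36^(1/2) = 5.60000
Full-length reliability (Spearman-Brown) = 2(0.572)/(1+0.572) ≃ 0.72774
The standard error of measurement is 5.60000×√(1 − 0.72774) ≃ 5.60000×0.52179 ≃ 2.92202.
Half-width = 1.282×2.92202 ≃ 3.74603
Upper limit = 19 + 3.74603 ≃ 22.74603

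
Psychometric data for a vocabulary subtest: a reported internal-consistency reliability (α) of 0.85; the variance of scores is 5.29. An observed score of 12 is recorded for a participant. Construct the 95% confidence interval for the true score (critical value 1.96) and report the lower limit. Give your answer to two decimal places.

10.25

SD = √5.29 ≈ 2.300
SEM = 2.300 · √(1 − 0.850) = 2.300 · √0.150 ≈ 2.300 · 0.387 ≈ 0.891
Margin = 1.96 · 0.891 ≈ 1.746
Lower bound: 12 − 1.746 = 10.254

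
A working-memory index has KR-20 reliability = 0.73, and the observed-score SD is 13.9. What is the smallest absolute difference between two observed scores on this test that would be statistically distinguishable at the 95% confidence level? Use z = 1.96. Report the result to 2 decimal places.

SEM = 13.9000×√(1 − 0.7300) ≈ 7.2227
SE_diff = √2 × SEM ≈ 10.2144
Smallest detectable difference = 1.96×10.2144 ≈ 20.0202

20.02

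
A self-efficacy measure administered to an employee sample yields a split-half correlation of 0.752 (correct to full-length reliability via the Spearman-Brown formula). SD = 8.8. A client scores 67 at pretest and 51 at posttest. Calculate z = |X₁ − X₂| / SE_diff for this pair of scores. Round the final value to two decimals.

3.42

r_full = 2·0.752 / (1 + 0.752) ≈ 0.85845
SEM = 8.80000 · √(1 − 0.85845) = 8.80000 · √0.14155 ≈ 8.80000 · 0.37623 ≈ 3.31086
SE_diff = √2 · SEM ≈ 4.68227
z = |67 − 51| / 4.68227 = 16 / 4.68227 ≈ 3.41715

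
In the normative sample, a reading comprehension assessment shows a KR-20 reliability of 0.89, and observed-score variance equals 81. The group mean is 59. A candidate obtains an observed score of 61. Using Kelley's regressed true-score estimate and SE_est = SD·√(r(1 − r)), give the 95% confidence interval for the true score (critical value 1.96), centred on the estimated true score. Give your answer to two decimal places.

σ = 81^(1/2) = 9.0000
T̂ = r·X + (1 − r)·M = 0.8900×61 + 0.1100×59 = 54.2900 + 6.4900 ≈ 60.7800
SE_est = 9.0000·√[r(1 − r)] ≈ 2.8160
CI = 60.7800 ± 1.96 × 2.8160 → [55.2606, 66.2994]

[55.26, 66.30]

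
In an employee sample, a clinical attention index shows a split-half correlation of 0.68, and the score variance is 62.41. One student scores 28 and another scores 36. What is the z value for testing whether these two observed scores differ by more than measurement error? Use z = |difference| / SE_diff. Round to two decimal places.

SD = √62.41 ≈ 7.90000
Spearman-Brown: r = 2(0.68) / (1 + 0.68) = 1.36000 / 1.68000 ≈ 0.80952
The standard error of measurement is 7.90000*√(1 − 0.80952) ≈ 7.90000*0.43644 ≈ 3.44784.
SE_diff = √2 * SEM ≈ 4.87599
z = 8 / 4.87599 ≈ 1.64069

1.64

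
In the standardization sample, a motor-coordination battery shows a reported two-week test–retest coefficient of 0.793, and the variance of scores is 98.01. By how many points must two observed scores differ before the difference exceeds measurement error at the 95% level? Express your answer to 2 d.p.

12.49

σ = 98.01^(1/2) = 9.9000
SEM = 9.9000 · √(1 − 0.7930) = 9.9000 · √0.2070 ≈ 9.9000 · 0.4550 ≈ 4.5042
SE_diff = SEM · √2 ≈ 4.5042 · 1.4142 ≈ 6.3699
Smallest detectable difference = 1.96·6.3699 ≈ 12.4851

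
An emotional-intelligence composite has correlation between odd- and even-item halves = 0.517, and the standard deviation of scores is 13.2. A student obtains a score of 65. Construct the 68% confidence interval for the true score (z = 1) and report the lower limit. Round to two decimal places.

Full-length reliability (Spearman-Brown) = 2(0.517)/(1+0.517) ≈ 0.682
SEM = 13.200 × √(1 − 0.682) = 13.200 × √0.318 ≈ 13.200 × 0.564 ≈ 7.448
Half-width = 1×7.448 ≈ 7.448
Lower bound: 65 − 7.448 = 57.552

57.55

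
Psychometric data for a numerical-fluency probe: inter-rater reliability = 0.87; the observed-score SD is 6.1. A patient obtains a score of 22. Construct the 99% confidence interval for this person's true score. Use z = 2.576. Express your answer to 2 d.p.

SEM = 6.1000 * √(1 − 0.8700) = 6.1000 * √0.1300 ≈ 6.1000 * 0.3606 ≈ 2.1994
Half-width = 2.576*2.1994 ≈ 5.6656
Interval: (16.3344, 27.6656)

[16.33, 27.67]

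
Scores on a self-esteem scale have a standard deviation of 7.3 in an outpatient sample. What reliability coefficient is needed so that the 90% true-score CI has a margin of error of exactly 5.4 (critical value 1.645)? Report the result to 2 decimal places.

Required SEM = 5.4 / 1.645 ≈ 3.283
r = 1 − (3.283/7.3)² ≈ 1 − 0.202 ≈ 0.798

0.80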